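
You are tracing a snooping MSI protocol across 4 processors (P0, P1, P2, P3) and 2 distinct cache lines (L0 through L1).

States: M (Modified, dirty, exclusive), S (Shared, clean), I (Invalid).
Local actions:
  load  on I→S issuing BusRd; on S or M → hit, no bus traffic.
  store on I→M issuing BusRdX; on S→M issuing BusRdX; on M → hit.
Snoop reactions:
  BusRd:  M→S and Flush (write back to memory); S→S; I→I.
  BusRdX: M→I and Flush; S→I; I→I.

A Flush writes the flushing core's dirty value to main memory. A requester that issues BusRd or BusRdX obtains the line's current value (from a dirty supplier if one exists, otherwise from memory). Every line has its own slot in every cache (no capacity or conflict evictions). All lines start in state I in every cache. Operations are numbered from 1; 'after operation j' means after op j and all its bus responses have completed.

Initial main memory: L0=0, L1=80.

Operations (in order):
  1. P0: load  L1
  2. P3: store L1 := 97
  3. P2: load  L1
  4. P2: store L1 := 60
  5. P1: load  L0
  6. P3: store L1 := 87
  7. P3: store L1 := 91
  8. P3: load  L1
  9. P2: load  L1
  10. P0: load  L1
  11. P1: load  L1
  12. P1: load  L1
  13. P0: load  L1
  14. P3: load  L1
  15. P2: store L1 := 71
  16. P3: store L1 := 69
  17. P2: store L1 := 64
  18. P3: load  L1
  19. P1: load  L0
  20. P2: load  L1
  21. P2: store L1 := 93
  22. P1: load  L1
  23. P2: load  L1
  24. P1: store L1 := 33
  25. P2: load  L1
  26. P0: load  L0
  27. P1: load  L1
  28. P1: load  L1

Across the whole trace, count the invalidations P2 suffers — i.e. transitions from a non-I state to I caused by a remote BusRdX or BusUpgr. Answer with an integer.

invalidations = 3

step 1: P0: load  L1  ⟶  SIII  (L1)  txn=BusRd  M[L1]=80
step 2: P3: store L1 := 97  ⟶  IIIM  (L1)  txn=BusRdX  M[L1]=80
step 3: P2: load  L1  ⟶  IISS  (L1)  txn=BusRd+Flush  M[L1]=97
step 4: P2: store L1 := 60  ⟶  IIMI  (L1)  txn=BusRdX  M[L1]=97
step 5: P1: load  L0  ⟶  ISII  (L0)  txn=BusRd  M[L0]=0
step 6: P3: store L1 := 87  ⟶  IIIM  (L1)  txn=BusRdX+Flush  M[L1]=60
step 7: P3: store L1 := 91  ⟶  IIIM  (L1)  txn=∅  M[L1]=60
step 8: P3: load  L1  ⟶  IIIM  (L1)  txn=∅  M[L1]=60
step 9: P2: load  L1  ⟶  IISS  (L1)  txn=BusRd+Flush  M[L1]=91
step 10: P0: load  L1  ⟶  SISS  (L1)  txn=BusRd  M[L1]=91
step 11: P1: load  L1  ⟶  SSSS  (L1)  txn=BusRd  M[L1]=91
step 12: P1: load  L1  ⟶  SSSS  (L1)  txn=∅  M[L1]=91
step 13: P0: load  L1  ⟶  SSSS  (L1)  txn=∅  M[L1]=91
step 14: P3: load  L1  ⟶  SSSS  (L1)  txn=∅  M[L1]=91
step 15: P2: store L1 := 71  ⟶  IIMI  (L1)  txn=BusRdX  M[L1]=91
step 16: P3: store L1 := 69  ⟶  IIIM  (L1)  txn=BusRdX+Flush  M[L1]=71
step 17: P2: store L1 := 64  ⟶  IIMI  (L1)  txn=BusRdX+Flush  M[L1]=69
step 18: P3: load  L1  ⟶  IISS  (L1)  txn=BusRd+Flush  M[L1]=64
step 19: P1: load  L0  ⟶  ISII  (L0)  txn=∅  M[L0]=0
step 20: P2: load  L1  ⟶  IISS  (L1)  txn=∅  M[L1]=64
step 21: P2: store L1 := 93  ⟶  IIMI  (L1)  txn=BusRdX  M[L1]=64
step 22: P1: load  L1  ⟶  ISSI  (L1)  txn=BusRd+Flush  M[L1]=93
step 23: P2: load  L1  ⟶  ISSI  (L1)  txn=∅  M[L1]=93
step 24: P1: store L1 := 33  ⟶  IMII  (L1)  txn=BusRdX  M[L1]=93
step 25: P2: load  L1  ⟶  ISSI  (L1)  txn=BusRd+Flush  M[L1]=33
step 26: P0: load  L0  ⟶  SSII  (L0)  txn=BusRd  M[L0]=0
step 27: P1: load  L1  ⟶  ISSI  (L1)  txn=∅  M[L1]=33
step 28: P1: load  L1  ⟶  ISSI  (L1)  txn=∅  M[L1]=33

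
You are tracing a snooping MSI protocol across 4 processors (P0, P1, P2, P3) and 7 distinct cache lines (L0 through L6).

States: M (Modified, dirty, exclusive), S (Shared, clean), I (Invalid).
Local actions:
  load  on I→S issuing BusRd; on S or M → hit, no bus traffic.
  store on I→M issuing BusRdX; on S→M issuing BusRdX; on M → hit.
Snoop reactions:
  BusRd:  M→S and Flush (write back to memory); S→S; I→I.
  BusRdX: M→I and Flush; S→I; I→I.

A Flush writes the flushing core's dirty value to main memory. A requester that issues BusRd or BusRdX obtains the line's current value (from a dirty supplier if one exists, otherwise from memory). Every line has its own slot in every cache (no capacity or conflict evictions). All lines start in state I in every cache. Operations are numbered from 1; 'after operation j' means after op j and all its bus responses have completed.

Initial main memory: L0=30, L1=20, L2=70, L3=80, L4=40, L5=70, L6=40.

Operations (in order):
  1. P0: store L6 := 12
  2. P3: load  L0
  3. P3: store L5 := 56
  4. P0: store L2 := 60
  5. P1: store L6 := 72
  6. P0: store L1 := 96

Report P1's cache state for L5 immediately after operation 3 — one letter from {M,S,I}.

1. P0: store L6 := 12  bus=[BusRdX]  L6: P0=M P1=I P2=I P3=I  mem[L6]=40
2. P3: load  L0  bus=[BusRd]  L0: P0=I P1=I P2=I P3=S  mem[L0]=30
3. P3: store L5 := 56  bus=[BusRdX]  L5: P0=I P1=I P2=I P3=M  mem[L5]=70
4. P0: store L2 := 60  bus=[BusRdX]  L2: P0=M P1=I P2=I P3=I  mem[L2]=70
5. P1: store L6 := 72  bus=[BusRdX,Flush]  L6: P0=I P1=M P2=I P3=I  mem[L6]=12
6. P0: store L1 := 96  bus=[BusRdX]  L1: P0=M P1=I P2=I P3=I  mem[L1]=20

state = I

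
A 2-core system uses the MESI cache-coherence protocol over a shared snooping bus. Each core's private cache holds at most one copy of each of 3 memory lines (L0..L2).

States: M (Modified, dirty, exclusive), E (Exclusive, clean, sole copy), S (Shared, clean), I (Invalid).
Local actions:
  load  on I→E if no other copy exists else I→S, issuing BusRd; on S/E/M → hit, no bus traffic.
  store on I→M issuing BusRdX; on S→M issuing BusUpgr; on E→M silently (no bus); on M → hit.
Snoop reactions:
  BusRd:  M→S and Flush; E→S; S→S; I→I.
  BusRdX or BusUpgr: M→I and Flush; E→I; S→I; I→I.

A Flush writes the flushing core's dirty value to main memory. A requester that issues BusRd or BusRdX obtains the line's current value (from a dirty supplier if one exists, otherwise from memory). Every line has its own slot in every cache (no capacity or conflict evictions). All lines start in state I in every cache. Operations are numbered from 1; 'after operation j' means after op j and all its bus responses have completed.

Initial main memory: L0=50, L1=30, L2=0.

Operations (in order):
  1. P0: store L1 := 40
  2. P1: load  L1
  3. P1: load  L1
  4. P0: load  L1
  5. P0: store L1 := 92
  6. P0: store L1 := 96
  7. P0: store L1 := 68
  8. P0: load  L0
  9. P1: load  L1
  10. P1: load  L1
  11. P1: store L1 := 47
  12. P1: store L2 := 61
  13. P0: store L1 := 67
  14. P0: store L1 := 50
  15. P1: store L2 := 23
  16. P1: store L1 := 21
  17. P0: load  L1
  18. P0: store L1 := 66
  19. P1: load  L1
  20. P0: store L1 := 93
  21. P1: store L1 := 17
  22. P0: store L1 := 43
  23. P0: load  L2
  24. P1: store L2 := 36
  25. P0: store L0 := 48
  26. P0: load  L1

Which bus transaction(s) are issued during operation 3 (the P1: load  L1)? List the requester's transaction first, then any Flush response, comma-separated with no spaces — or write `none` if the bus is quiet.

step 1: P0: store L1 := 40  ⟶  MI  (L1)  txn=BusRdX  M[L1]=30
step 2: P1: load  L1  ⟶  SS  (L1)  txn=BusRd+Flush  M[L1]=40
step 3: P1: load  L1  ⟶  SS  (L1)  txn=∅  M[L1]=40
step 4: P0: load  L1  ⟶  SS  (L1)  txn=∅  M[L1]=40
step 5: P0: store L1 := 92  ⟶  MI  (L1)  txn=BusUpgr  M[L1]=40
step 6: P0: store L1 := 96  ⟶  MI  (L1)  txn=∅  M[L1]=40
step 7: P0: store L1 := 68  ⟶  MI  (L1)  txn=∅  M[L1]=40
step 8: P0: load  L0  ⟶  EI  (L0)  txn=BusRd  M[L0]=50
step 9: P1: load  L1  ⟶  SS  (L1)  txn=BusRd+Flush  M[L1]=68
step 10: P1: load  L1  ⟶  SS  (L1)  txn=∅  M[L1]=68
step 11: P1: store L1 := 47  ⟶  IM  (L1)  txn=BusUpgr  M[L1]=68
step 12: P1: store L2 := 61  ⟶  IM  (L2)  txn=BusRdX  M[L2]=0
step 13: P0: store L1 := 67  ⟶  MI  (L1)  txn=BusRdX+Flush  M[L1]=47
step 14: P0: store L1 := 50  ⟶  MI  (L1)  txn=∅  M[L1]=47
step 15: P1: store L2 := 23  ⟶  IM  (L2)  txn=∅  M[L2]=0
step 16: P1: store L1 := 21  ⟶  IM  (L1)  txn=BusRdX+Flush  M[L1]=50
step 17: P0: load  L1  ⟶  SS  (L1)  txn=BusRd+Flush  M[L1]=21
step 18: P0: store L1 := 66  ⟶  MI  (L1)  txn=BusUpgr  M[L1]=21
step 19: P1: load  L1  ⟶  SS  (L1)  txn=BusRd+Flush  M[L1]=66
step 20: P0: store L1 := 93  ⟶  MI  (L1)  txn=BusUpgr  M[L1]=66
step 21: P1: store L1 := 17  ⟶  IM  (L1)  txn=BusRdX+Flush  M[L1]=93
step 22: P0: store L1 := 43  ⟶  MI  (L1)  txn=BusRdX+Flush  M[L1]=17
step 23: P0: load  L2  ⟶  SS  (L2)  txn=BusRd+Flush  M[L2]=23
step 24: P1: store L2 := 36  ⟶  IM  (L2)  txn=BusUpgr  M[L2]=23
step 25: P0: store L0 := 48  ⟶  MI  (L0)  txn=∅  M[L0]=50
step 26: P0: load  L1  ⟶  MI  (L1)  txn=∅  M[L1]=17

bus = none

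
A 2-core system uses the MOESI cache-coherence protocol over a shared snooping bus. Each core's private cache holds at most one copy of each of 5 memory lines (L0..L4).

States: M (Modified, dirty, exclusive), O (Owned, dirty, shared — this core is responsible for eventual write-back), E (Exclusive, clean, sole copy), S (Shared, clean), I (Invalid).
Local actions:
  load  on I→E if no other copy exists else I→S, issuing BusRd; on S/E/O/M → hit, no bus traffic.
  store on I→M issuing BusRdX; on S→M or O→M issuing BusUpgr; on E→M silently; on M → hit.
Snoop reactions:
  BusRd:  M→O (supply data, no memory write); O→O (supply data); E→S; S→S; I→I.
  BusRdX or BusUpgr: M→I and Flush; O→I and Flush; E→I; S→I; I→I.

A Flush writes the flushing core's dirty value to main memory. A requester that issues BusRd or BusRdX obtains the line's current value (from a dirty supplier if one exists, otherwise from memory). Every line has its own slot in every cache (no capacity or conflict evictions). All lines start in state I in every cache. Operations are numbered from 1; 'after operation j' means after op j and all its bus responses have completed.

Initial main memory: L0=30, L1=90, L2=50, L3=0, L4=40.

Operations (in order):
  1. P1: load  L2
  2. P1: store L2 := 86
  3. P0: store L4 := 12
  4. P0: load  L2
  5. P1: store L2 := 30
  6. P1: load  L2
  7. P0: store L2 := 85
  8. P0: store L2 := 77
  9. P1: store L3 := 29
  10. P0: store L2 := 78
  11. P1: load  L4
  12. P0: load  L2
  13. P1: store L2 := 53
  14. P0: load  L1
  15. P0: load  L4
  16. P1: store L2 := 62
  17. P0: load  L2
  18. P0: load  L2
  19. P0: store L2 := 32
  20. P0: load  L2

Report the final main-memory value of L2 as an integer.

memory[L2] = 62

[1] P1: load  L2 | P0:I, P1:E(50) | bus: BusRd
[2] P1: store L2 := 86 | P0:I, P1:M(86) | bus: none
[3] P0: store L4 := 12 | P0:M(12), P1:I | bus: BusRdX
[4] P0: load  L2 | P0:S(86), P1:O(86) | bus: BusRd
[5] P1: store L2 := 30 | P0:I, P1:M(30) | bus: BusUpgr
[6] P1: load  L2 | P0:I, P1:M(30) | bus: none
[7] P0: store L2 := 85 | P0:M(85), P1:I | bus: BusRdX,Flush
[8] P0: store L2 := 77 | P0:M(77), P1:I | bus: none
[9] P1: store L3 := 29 | P0:I, P1:M(29) | bus: BusRdX
[10] P0: store L2 := 78 | P0:M(78), P1:I | bus: none
[11] P1: load  L4 | P0:O(12), P1:S(12) | bus: BusRd
[12] P0: load  L2 | P0:M(78), P1:I | bus: none
[13] P1: store L2 := 53 | P0:I, P1:M(53) | bus: BusRdX,Flush
[14] P0: load  L1 | P0:E(90), P1:I | bus: BusRd
[15] P0: load  L4 | P0:O(12), P1:S(12) | bus: none
[16] P1: store L2 := 62 | P0:I, P1:M(62) | bus: none
[17] P0: load  L2 | P0:S(62), P1:O(62) | bus: BusRd
[18] P0: load  L2 | P0:S(62), P1:O(62) | bus: none
[19] P0: store L2 := 32 | P0:M(32), P1:I | bus: BusUpgr,Flush
[20] P0: load  L2 | P0:M(32), P1:I | bus: none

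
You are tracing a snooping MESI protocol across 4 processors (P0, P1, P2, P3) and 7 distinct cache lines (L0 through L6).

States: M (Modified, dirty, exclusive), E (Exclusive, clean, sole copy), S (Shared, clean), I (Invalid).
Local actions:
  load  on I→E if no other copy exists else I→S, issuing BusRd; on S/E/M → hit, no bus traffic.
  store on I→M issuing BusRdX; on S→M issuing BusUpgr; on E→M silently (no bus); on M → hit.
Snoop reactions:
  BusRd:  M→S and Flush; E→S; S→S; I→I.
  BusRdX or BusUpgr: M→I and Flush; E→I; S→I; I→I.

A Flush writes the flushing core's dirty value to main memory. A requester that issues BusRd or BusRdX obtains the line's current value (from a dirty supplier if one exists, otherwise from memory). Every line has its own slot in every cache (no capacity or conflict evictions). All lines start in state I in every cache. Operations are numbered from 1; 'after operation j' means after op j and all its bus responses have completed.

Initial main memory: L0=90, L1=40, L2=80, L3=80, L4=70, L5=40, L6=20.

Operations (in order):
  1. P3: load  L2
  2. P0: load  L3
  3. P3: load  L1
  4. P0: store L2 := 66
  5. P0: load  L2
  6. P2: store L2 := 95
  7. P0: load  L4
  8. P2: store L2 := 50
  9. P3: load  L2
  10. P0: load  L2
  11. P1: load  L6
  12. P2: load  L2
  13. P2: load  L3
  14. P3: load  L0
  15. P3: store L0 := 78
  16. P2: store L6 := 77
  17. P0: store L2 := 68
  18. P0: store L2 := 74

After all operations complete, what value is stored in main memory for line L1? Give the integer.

memory[L1] = 40

  op1 P3: load  L2 → I/I/I/E on L2; bus BusRd; mem=80
  op2 P0: load  L3 → E/I/I/I on L3; bus BusRd; mem=80
  op3 P3: load  L1 → I/I/I/E on L1; bus BusRd; mem=40
  op4 P0: store L2 := 66 → M/I/I/I on L2; bus BusRdX; mem=80
  op5 P0: load  L2 → M/I/I/I on L2; bus (none); mem=80
  op6 P2: store L2 := 95 → I/I/M/I on L2; bus BusRdX Flush; mem=66
  op7 P0: load  L4 → E/I/I/I on L4; bus BusRd; mem=70
  op8 P2: store L2 := 50 → I/I/M/I on L2; bus (none); mem=66
  op9 P3: load  L2 → I/I/S/S on L2; bus BusRd Flush; mem=50
  op10 P0: load  L2 → S/I/S/S on L2; bus BusRd; mem=50
  op11 P1: load  L6 → I/E/I/I on L6; bus BusRd; mem=20
  op12 P2: load  L2 → S/I/S/S on L2; bus (none); mem=50
  op13 P2: load  L3 → S/I/S/I on L3; bus BusRd; mem=80
  op14 P3: load  L0 → I/I/I/E on L0; bus BusRd; mem=90
  op15 P3: store L0 := 78 → I/I/I/M on L0; bus (none); mem=90
  op16 P2: store L6 := 77 → I/I/M/I on L6; bus BusRdX; mem=20
  op17 P0: store L2 := 68 → M/I/I/I on L2; bus BusUpgr; mem=50
  op18 P0: store L2 := 74 → M/I/I/I on L2; bus (none); mem=50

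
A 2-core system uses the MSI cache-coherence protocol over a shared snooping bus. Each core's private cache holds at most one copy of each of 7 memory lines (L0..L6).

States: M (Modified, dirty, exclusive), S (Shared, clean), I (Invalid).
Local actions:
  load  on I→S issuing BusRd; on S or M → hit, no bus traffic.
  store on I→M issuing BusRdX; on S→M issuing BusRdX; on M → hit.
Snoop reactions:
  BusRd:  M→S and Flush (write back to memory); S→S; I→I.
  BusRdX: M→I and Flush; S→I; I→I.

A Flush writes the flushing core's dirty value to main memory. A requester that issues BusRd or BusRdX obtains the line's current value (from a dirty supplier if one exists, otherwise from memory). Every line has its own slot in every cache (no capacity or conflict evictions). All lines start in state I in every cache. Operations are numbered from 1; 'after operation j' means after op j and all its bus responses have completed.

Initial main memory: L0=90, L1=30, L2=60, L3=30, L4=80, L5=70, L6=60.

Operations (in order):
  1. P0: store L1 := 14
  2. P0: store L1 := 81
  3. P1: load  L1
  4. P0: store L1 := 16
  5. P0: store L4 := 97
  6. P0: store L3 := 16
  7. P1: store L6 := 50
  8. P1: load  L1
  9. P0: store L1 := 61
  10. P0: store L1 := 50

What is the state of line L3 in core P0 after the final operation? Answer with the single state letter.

state = M

[1] P0: store L1 := 14 | P0:M(14), P1:I | bus: BusRdX
[2] P0: store L1 := 81 | P0:M(81), P1:I | bus: none
[3] P1: load  L1 | P0:S(81), P1:S(81) | bus: BusRd,Flush
[4] P0: store L1 := 16 | P0:M(16), P1:I | bus: BusRdX
[5] P0: store L4 := 97 | P0:M(97), P1:I | bus: BusRdX
[6] P0: store L3 := 16 | P0:M(16), P1:I | bus: BusRdX
[7] P1: store L6 := 50 | P0:I, P1:M(50) | bus: BusRdX
[8] P1: load  L1 | P0:S(16), P1:S(16) | bus: BusRd,Flush
[9] P0: store L1 := 61 | P0:M(61), P1:I | bus: BusRdX
[10] P0: store L1 := 50 | P0:M(50), P1:I | bus: none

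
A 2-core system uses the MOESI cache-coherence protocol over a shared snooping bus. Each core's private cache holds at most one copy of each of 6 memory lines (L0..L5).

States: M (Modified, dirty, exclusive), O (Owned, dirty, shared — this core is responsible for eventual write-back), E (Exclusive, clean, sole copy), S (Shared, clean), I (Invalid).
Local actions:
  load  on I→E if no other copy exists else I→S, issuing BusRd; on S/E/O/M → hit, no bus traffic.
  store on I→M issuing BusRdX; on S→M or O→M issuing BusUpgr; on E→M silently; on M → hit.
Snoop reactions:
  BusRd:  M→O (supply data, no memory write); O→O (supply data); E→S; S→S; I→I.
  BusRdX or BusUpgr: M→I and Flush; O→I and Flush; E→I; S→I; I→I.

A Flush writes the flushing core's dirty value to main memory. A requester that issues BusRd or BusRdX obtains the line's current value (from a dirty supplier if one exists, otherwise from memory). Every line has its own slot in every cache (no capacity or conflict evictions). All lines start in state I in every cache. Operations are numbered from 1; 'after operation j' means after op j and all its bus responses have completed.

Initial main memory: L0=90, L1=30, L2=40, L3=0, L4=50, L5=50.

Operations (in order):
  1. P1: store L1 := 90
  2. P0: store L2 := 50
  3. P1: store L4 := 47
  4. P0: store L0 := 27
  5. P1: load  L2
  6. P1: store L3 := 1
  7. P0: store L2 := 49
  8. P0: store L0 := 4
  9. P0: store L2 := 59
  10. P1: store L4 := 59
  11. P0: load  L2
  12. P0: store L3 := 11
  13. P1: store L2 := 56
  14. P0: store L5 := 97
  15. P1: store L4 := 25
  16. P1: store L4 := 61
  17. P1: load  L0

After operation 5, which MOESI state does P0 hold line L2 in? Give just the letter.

  op1 P1: store L1 := 90 → I/M on L1; bus BusRdX; mem=30
  op2 P0: store L2 := 50 → M/I on L2; bus BusRdX; mem=40
  op3 P1: store L4 := 47 → I/M on L4; bus BusRdX; mem=50
  op4 P0: store L0 := 27 → M/I on L0; bus BusRdX; mem=90
  op5 P1: load  L2 → O/S on L2; bus BusRd; mem=40
  op6 P1: store L3 := 1 → I/M on L3; bus BusRdX; mem=0
  op7 P0: store L2 := 49 → M/I on L2; bus BusUpgr; mem=40
  op8 P0: store L0 := 4 → M/I on L0; bus (none); mem=90
  op9 P0: store L2 := 59 → M/I on L2; bus (none); mem=40
  op10 P1: store L4 := 59 → I/M on L4; bus (none); mem=50
  op11 P0: load  L2 → M/I on L2; bus (none); mem=40
  op12 P0: store L3 := 11 → M/I on L3; bus BusRdX Flush; mem=1
  op13 P1: store L2 := 56 → I/M on L2; bus BusRdX Flush; mem=59
  op14 P0: store L5 := 97 → M/I on L5; bus BusRdX; mem=50
  op15 P1: store L4 := 25 → I/M on L4; bus (none); mem=50
  op16 P1: store L4 := 61 → I/M on L4; bus (none); mem=50
  op17 P1: load  L0 → O/S on L0; bus BusRd; mem=90

state = O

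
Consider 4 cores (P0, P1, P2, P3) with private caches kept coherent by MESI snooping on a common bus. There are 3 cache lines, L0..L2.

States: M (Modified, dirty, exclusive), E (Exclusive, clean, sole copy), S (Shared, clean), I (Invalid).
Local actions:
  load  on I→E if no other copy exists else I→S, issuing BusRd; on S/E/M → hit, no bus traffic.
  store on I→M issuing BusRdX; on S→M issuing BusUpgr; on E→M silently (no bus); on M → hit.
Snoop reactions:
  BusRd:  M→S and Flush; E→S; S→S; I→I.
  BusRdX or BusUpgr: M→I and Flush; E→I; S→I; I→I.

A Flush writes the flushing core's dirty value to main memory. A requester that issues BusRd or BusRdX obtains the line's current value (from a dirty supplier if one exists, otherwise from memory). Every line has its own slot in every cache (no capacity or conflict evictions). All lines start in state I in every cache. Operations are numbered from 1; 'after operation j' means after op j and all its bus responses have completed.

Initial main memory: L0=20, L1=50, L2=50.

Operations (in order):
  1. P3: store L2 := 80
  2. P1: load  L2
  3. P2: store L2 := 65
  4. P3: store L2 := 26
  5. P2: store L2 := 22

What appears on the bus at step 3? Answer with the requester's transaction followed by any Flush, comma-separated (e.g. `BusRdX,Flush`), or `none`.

  op1 P3: store L2 := 80 → I/I/I/M on L2; bus BusRdX; mem=50
  op2 P1: load  L2 → I/S/I/S on L2; bus BusRd Flush; mem=80
  op3 P2: store L2 := 65 → I/I/M/I on L2; bus BusRdX; mem=80
  op4 P3: store L2 := 26 → I/I/I/M on L2; bus BusRdX Flush; mem=65
  op5 P2: store L2 := 22 → I/I/M/I on L2; bus BusRdX Flush; mem=26

bus = BusRdX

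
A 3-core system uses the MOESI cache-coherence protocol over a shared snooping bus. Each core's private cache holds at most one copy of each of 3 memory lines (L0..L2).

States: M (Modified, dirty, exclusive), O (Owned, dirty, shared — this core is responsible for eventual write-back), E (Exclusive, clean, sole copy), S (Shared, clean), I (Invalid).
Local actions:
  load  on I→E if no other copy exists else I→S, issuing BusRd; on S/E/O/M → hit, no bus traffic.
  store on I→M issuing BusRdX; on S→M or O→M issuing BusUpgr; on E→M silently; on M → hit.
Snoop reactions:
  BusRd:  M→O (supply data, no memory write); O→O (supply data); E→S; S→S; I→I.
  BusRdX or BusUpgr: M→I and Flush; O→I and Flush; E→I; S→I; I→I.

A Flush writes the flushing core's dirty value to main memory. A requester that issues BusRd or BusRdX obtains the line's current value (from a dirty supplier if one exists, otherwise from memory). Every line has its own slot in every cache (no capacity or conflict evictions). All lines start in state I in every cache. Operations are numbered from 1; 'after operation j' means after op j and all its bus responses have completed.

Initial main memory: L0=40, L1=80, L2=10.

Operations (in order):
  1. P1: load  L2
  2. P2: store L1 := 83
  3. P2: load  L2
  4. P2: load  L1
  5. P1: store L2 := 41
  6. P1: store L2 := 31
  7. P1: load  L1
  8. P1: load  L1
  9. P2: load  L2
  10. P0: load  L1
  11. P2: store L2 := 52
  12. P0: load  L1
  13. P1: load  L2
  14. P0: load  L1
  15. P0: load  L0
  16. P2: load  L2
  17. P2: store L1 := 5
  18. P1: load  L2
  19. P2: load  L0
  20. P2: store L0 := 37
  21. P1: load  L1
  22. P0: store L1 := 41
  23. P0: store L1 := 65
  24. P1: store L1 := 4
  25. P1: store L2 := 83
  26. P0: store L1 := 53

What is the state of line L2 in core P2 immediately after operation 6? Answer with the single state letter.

[1] P1: load  L2 | P0:I, P1:E(10), P2:I | bus: BusRd
[2] P2: store L1 := 83 | P0:I, P1:I, P2:M(83) | bus: BusRdX
[3] P2: load  L2 | P0:I, P1:S(10), P2:S(10) | bus: BusRd
[4] P2: load  L1 | P0:I, P1:I, P2:M(83) | bus: none
[5] P1: store L2 := 41 | P0:I, P1:M(41), P2:I | bus: BusUpgr
[6] P1: store L2 := 31 | P0:I, P1:M(31), P2:I | bus: none
[7] P1: load  L1 | P0:I, P1:S(83), P2:O(83) | bus: BusRd
[8] P1: load  L1 | P0:I, P1:S(83), P2:O(83) | bus: none
[9] P2: load  L2 | P0:I, P1:O(31), P2:S(31) | bus: BusRd
[10] P0: load  L1 | P0:S(83), P1:S(83), P2:O(83) | bus: BusRd
[11] P2: store L2 := 52 | P0:I, P1:I, P2:M(52) | bus: BusUpgr,Flush
[12] P0: load  L1 | P0:S(83), P1:S(83), P2:O(83) | bus: none
[13] P1: load  L2 | P0:I, P1:S(52), P2:O(52) | bus: BusRd
[14] P0: load  L1 | P0:S(83), P1:S(83), P2:O(83) | bus: none
[15] P0: load  L0 | P0:E(40), P1:I, P2:I | bus: BusRd
[16] P2: load  L2 | P0:I, P1:S(52), P2:O(52) | bus: none
[17] P2: store L1 := 5 | P0:I, P1:I, P2:M(5) | bus: BusUpgr
[18] P1: load  L2 | P0:I, P1:S(52), P2:O(52) | bus: none
[19] P2: load  L0 | P0:S(40), P1:I, P2:S(40) | bus: BusRd
[20] P2: store L0 := 37 | P0:I, P1:I, P2:M(37) | bus: BusUpgr
[21] P1: load  L1 | P0:I, P1:S(5), P2:O(5) | bus: BusRd
[22] P0: store L1 := 41 | P0:M(41), P1:I, P2:I | bus: BusRdX,Flush
[23] P0: store L1 := 65 | P0:M(65), P1:I, P2:I | bus: none
[24] P1: store L1 := 4 | P0:I, P1:M(4), P2:I | bus: BusRdX,Flush
[25] P1: store L2 := 83 | P0:I, P1:M(83), P2:I | bus: BusUpgr,Flush
[26] P0: store L1 := 53 | P0:M(53), P1:I, P2:I | bus: BusRdX,Flush

state = I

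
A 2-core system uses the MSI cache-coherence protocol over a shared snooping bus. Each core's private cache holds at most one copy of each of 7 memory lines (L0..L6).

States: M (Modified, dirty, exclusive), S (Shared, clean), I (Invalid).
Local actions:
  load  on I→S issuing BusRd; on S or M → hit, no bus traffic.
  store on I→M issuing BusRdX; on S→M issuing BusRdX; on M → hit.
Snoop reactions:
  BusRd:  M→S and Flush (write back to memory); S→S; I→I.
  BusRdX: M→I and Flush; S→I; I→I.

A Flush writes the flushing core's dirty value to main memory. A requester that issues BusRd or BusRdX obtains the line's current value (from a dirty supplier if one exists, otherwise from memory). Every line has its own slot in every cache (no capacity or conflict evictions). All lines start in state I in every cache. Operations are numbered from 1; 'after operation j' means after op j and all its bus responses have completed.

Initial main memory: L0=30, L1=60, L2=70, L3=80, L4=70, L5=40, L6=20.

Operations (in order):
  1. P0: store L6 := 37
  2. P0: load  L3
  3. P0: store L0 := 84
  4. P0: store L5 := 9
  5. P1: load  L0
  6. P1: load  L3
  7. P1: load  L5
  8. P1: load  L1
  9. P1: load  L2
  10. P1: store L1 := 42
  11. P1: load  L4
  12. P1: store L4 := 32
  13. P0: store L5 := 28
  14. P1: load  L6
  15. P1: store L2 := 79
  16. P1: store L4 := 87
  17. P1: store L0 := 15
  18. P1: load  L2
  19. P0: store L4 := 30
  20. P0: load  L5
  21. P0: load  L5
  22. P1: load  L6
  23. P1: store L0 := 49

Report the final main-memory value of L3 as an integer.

memory[L3] = 80

step 1: P0: store L6 := 37  ⟶  MI  (L6)  txn=BusRdX  M[L6]=20
step 2: P0: load  L3  ⟶  SI  (L3)  txn=BusRd  M[L3]=80
step 3: P0: store L0 := 84  ⟶  MI  (L0)  txn=BusRdX  M[L0]=30
step 4: P0: store L5 := 9  ⟶  MI  (L5)  txn=BusRdX  M[L5]=40
step 5: P1: load  L0  ⟶  SS  (L0)  txn=BusRd+Flush  M[L0]=84
step 6: P1: load  L3  ⟶  SS  (L3)  txn=BusRd  M[L3]=80
step 7: P1: load  L5  ⟶  SS  (L5)  txn=BusRd+Flush  M[L5]=9
step 8: P1: load  L1  ⟶  IS  (L1)  txn=BusRd  M[L1]=60
step 9: P1: load  L2  ⟶  IS  (L2)  txn=BusRd  M[L2]=70
step 10: P1: store L1 := 42  ⟶  IM  (L1)  txn=BusRdX  M[L1]=60
step 11: P1: load  L4  ⟶  IS  (L4)  txn=BusRd  M[L4]=70
step 12: P1: store L4 := 32  ⟶  IM  (L4)  txn=BusRdX  M[L4]=70
step 13: P0: store L5 := 28  ⟶  MI  (L5)  txn=BusRdX  M[L5]=9
step 14: P1: load  L6  ⟶  SS  (L6)  txn=BusRd+Flush  M[L6]=37
step 15: P1: store L2 := 79  ⟶  IM  (L2)  txn=BusRdX  M[L2]=70
step 16: P1: store L4 := 87  ⟶  IM  (L4)  txn=∅  M[L4]=70
step 17: P1: store L0 := 15  ⟶  IM  (L0)  txn=BusRdX  M[L0]=84
step 18: P1: load  L2  ⟶  IM  (L2)  txn=∅  M[L2]=70
step 19: P0: store L4 := 30  ⟶  MI  (L4)  txn=BusRdX+Flush  M[L4]=87
step 20: P0: load  L5  ⟶  MI  (L5)  txn=∅  M[L5]=9
step 21: P0: load  L5  ⟶  MI  (L5)  txn=∅  M[L5]=9
step 22: P1: load  L6  ⟶  SS  (L6)  txn=∅  M[L6]=37
step 23: P1: store L0 := 49  ⟶  IM  (L0)  txn=∅  M[L0]=84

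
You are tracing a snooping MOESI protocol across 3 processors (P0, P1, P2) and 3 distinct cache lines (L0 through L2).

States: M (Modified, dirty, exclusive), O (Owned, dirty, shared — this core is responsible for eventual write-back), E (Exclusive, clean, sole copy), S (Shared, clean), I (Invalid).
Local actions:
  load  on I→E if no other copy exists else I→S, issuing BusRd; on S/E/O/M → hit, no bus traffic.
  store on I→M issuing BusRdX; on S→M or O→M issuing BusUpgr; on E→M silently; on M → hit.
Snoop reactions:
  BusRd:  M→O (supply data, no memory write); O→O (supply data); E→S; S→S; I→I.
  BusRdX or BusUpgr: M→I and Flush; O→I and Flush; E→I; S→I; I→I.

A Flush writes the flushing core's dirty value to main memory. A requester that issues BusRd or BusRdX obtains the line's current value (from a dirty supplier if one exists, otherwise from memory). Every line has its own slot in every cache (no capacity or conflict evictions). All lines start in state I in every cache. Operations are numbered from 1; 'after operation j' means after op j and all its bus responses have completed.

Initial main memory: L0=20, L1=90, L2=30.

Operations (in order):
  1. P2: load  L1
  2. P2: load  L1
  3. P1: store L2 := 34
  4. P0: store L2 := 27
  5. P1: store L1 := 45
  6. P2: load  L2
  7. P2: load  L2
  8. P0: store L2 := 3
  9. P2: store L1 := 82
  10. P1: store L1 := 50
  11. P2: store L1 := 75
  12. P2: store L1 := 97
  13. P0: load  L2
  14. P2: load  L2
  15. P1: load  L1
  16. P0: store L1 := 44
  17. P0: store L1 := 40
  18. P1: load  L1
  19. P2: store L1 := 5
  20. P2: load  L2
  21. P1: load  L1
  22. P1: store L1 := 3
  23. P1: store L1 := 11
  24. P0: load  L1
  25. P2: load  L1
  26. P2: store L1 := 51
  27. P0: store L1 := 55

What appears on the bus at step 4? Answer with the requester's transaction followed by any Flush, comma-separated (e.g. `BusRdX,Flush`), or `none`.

bus = BusRdX,Flush

[1] P2: load  L1 | P0:I, P1:I, P2:E(90) | bus: BusRd
[2] P2: load  L1 | P0:I, P1:I, P2:E(90) | bus: none
[3] P1: store L2 := 34 | P0:I, P1:M(34), P2:I | bus: BusRdX
[4] P0: store L2 := 27 | P0:M(27), P1:I, P2:I | bus: BusRdX,Flush
[5] P1: store L1 := 45 | P0:I, P1:M(45), P2:I | bus: BusRdX
[6] P2: load  L2 | P0:O(27), P1:I, P2:S(27) | bus: BusRd
[7] P2: load  L2 | P0:O(27), P1:I, P2:S(27) | bus: none
[8] P0: store L2 := 3 | P0:M(3), P1:I, P2:I | bus: BusUpgr
[9] P2: store L1 := 82 | P0:I, P1:I, P2:M(82) | bus: BusRdX,Flush
[10] P1: store L1 := 50 | P0:I, P1:M(50), P2:I | bus: BusRdX,Flush
[11] P2: store L1 := 75 | P0:I, P1:I, P2:M(75) | bus: BusRdX,Flush
[12] P2: store L1 := 97 | P0:I, P1:I, P2:M(97) | bus: none
[13] P0: load  L2 | P0:M(3), P1:I, P2:I | bus: none
[14] P2: load  L2 | P0:O(3), P1:I, P2:S(3) | bus: BusRd
[15] P1: load  L1 | P0:I, P1:S(97), P2:O(97) | bus: BusRd
[16] P0: store L1 := 44 | P0:M(44), P1:I, P2:I | bus: BusRdX,Flush
[17] P0: store L1 := 40 | P0:M(40), P1:I, P2:I | bus: none
[18] P1: load  L1 | P0:O(40), P1:S(40), P2:I | bus: BusRd
[19] P2: store L1 := 5 | P0:I, P1:I, P2:M(5) | bus: BusRdX,Flush
[20] P2: load  L2 | P0:O(3), P1:I, P2:S(3) | bus: none
[21] P1: load  L1 | P0:I, P1:S(5), P2:O(5) | bus: BusRd
[22] P1: store L1 := 3 | P0:I, P1:M(3), P2:I | bus: BusUpgr,Flush
[23] P1: store L1 := 11 | P0:I, P1:M(11), P2:I | bus: none
[24] P0: load  L1 | P0:S(11), P1:O(11), P2:I | bus: BusRd
[25] P2: load  L1 | P0:S(11), P1:O(11), P2:S(11) | bus: BusRd
[26] P2: store L1 := 51 | P0:I, P1:I, P2:M(51) | bus: BusUpgr,Flush
[27] P0: store L1 := 55 | P0:M(55), P1:I, P2:I | bus: BusRdX,Flush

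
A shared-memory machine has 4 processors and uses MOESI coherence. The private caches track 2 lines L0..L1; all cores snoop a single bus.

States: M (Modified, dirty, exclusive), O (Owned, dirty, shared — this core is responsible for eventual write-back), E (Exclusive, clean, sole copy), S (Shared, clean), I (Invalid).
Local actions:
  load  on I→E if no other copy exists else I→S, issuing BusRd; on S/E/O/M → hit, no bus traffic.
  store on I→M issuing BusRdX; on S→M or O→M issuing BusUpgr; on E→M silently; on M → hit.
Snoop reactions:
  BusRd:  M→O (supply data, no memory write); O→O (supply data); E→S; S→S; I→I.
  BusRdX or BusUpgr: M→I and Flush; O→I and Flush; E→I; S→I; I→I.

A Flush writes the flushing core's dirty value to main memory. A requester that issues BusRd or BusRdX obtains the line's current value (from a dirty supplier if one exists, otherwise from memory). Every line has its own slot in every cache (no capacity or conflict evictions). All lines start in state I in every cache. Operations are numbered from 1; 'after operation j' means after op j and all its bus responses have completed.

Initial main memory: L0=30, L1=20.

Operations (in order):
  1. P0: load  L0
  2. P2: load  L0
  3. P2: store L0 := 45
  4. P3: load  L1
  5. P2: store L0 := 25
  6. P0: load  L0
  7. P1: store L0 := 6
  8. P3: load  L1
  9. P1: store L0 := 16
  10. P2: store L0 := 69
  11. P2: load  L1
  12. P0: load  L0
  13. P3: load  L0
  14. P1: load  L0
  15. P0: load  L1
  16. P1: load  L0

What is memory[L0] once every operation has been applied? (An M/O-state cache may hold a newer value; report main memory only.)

memory[L0] = 16

  op1 P0: load  L0 → E/I/I/I on L0; bus BusRd; mem=30
  op2 P2: load  L0 → S/I/S/I on L0; bus BusRd; mem=30
  op3 P2: store L0 := 45 → I/I/M/I on L0; bus BusUpgr; mem=30
  op4 P3: load  L1 → I/I/I/E on L1; bus BusRd; mem=20
  op5 P2: store L0 := 25 → I/I/M/I on L0; bus (none); mem=30
  op6 P0: load  L0 → S/I/O/I on L0; bus BusRd; mem=30
  op7 P1: store L0 := 6 → I/M/I/I on L0; bus BusRdX Flush; mem=25
  op8 P3: load  L1 → I/I/I/E on L1; bus (none); mem=20
  op9 P1: store L0 := 16 → I/M/I/I on L0; bus (none); mem=25
  op10 P2: store L0 := 69 → I/I/M/I on L0; bus BusRdX Flush; mem=16
  op11 P2: load  L1 → I/I/S/S on L1; bus BusRd; mem=20
  op12 P0: load  L0 → S/I/O/I on L0; bus BusRd; mem=16
  op13 P3: load  L0 → S/I/O/S on L0; bus BusRd; mem=16
  op14 P1: load  L0 → S/S/O/S on L0; bus BusRd; mem=16
  op15 P0: load  L1 → S/I/S/S on L1; bus BusRd; mem=20
  op16 P1: load  L0 → S/S/O/S on L0; bus (none); mem=16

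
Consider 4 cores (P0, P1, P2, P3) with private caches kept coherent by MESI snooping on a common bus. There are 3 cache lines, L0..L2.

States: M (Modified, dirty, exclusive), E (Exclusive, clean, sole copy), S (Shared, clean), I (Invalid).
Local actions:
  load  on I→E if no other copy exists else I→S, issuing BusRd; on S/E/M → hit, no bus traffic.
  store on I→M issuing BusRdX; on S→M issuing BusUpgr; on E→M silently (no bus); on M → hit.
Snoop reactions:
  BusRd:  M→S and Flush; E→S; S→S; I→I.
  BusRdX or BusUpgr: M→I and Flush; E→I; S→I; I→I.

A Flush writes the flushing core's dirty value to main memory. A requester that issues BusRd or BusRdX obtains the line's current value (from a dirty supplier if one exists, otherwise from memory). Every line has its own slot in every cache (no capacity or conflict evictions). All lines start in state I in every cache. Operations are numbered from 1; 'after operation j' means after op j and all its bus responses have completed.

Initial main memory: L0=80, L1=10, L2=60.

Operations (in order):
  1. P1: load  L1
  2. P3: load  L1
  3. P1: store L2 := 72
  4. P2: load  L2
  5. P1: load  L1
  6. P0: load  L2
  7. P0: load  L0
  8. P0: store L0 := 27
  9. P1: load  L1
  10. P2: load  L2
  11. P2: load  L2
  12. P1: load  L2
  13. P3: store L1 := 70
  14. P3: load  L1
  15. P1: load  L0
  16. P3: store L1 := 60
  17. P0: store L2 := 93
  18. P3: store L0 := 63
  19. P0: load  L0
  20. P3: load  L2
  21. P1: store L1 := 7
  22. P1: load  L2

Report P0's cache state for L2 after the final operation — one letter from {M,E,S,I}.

state = S

  op1 P1: load  L1 → I/E/I/I on L1; bus BusRd; mem=10
  op2 P3: load  L1 → I/S/I/S on L1; bus BusRd; mem=10
  op3 P1: store L2 := 72 → I/M/I/I on L2; bus BusRdX; mem=60
  op4 P2: load  L2 → I/S/S/I on L2; bus BusRd Flush; mem=72
  op5 P1: load  L1 → I/S/I/S on L1; bus (none); mem=10
  op6 P0: load  L2 → S/S/S/I on L2; bus BusRd; mem=72
  op7 P0: load  L0 → E/I/I/I on L0; bus BusRd; mem=80
  op8 P0: store L0 := 27 → M/I/I/I on L0; bus (none); mem=80
  op9 P1: load  L1 → I/S/I/S on L1; bus (none); mem=10
  op10 P2: load  L2 → S/S/S/I on L2; bus (none); mem=72
  op11 P2: load  L2 → S/S/S/I on L2; bus (none); mem=72
  op12 P1: load  L2 → S/S/S/I on L2; bus (none); mem=72
  op13 P3: store L1 := 70 → I/I/I/M on L1; bus BusUpgr; mem=10
  op14 P3: load  L1 → I/I/I/M on L1; bus (none); mem=10
  op15 P1: load  L0 → S/S/I/I on L0; bus BusRd Flush; mem=27
  op16 P3: store L1 := 60 → I/I/I/M on L1; bus (none); mem=10
  op17 P0: store L2 := 93 → M/I/I/I on L2; bus BusUpgr; mem=72
  op18 P3: store L0 := 63 → I/I/I/M on L0; bus BusRdX; mem=27
  op19 P0: load  L0 → S/I/I/S on L0; bus BusRd Flush; mem=63
  op20 P3: load  L2 → S/I/I/S on L2; bus BusRd Flush; mem=93
  op21 P1: store L1 := 7 → I/M/I/I on L1; bus BusRdX Flush; mem=60
  op22 P1: load  L2 → S/S/I/S on L2; bus BusRd; mem=93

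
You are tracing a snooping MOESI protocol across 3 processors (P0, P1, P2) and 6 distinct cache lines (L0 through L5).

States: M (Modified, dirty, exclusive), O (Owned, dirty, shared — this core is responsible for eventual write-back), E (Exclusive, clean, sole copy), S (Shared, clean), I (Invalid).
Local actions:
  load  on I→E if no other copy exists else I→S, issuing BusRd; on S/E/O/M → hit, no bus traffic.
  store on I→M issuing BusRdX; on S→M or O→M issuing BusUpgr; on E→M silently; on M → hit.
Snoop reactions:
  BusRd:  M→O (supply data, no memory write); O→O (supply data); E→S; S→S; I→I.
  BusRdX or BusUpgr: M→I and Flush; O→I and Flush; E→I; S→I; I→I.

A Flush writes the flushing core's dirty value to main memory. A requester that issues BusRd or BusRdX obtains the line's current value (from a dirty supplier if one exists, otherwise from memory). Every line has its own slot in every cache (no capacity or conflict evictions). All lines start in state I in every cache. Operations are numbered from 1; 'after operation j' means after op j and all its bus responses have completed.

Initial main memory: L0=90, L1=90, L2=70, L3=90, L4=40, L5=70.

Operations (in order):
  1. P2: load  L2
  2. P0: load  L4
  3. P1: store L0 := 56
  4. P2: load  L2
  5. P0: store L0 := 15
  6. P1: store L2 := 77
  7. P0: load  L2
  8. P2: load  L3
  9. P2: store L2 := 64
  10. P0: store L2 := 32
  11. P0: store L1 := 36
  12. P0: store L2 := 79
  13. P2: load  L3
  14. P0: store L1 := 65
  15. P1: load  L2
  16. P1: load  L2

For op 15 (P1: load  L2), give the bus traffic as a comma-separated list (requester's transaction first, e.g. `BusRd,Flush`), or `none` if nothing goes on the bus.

[1] P2: load  L2 | P0:I, P1:I, P2:E(70) | bus: BusRd
[2] P0: load  L4 | P0:E(40), P1:I, P2:I | bus: BusRd
[3] P1: store L0 := 56 | P0:I, P1:M(56), P2:I | bus: BusRdX
[4] P2: load  L2 | P0:I, P1:I, P2:E(70) | bus: none
[5] P0: store L0 := 15 | P0:M(15), P1:I, P2:I | bus: BusRdX,Flush
[6] P1: store L2 := 77 | P0:I, P1:M(77), P2:I | bus: BusRdX
[7] P0: load  L2 | P0:S(77), P1:O(77), P2:I | bus: BusRd
[8] P2: load  L3 | P0:I, P1:I, P2:E(90) | bus: BusRd
[9] P2: store L2 := 64 | P0:I, P1:I, P2:M(64) | bus: BusRdX,Flush
[10] P0: store L2 := 32 | P0:M(32), P1:I, P2:I | bus: BusRdX,Flush
[11] P0: store L1 := 36 | P0:M(36), P1:I, P2:I | bus: BusRdX
[12] P0: store L2 := 79 | P0:M(79), P1:I, P2:I | bus: none
[13] P2: load  L3 | P0:I, P1:I, P2:E(90) | bus: none
[14] P0: store L1 := 65 | P0:M(65), P1:I, P2:I | bus: none
[15] P1: load  L2 | P0:O(79), P1:S(79), P2:I | bus: BusRd
[16] P1: load  L2 | P0:O(79), P1:S(79), P2:I | bus: none

bus = BusRd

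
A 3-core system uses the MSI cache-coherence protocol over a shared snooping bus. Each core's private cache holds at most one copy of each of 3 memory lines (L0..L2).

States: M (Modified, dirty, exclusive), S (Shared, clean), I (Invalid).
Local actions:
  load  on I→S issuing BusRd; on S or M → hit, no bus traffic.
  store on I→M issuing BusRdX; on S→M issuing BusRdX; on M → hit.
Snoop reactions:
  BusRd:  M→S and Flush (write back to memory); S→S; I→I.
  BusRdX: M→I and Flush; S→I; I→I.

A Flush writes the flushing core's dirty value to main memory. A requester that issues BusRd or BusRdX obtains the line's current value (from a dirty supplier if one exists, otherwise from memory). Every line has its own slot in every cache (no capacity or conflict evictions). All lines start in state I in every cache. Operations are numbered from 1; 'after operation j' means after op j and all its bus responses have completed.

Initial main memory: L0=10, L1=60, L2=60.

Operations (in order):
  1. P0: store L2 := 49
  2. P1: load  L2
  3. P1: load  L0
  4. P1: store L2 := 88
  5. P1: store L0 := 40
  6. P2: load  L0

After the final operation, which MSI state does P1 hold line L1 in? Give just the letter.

step 1: P0: store L2 := 49  ⟶  MII  (L2)  txn=BusRdX  M[L2]=60
step 2: P1: load  L2  ⟶  SSI  (L2)  txn=BusRd+Flush  M[L2]=49
step 3: P1: load  L0  ⟶  ISI  (L0)  txn=BusRd  M[L0]=10
step 4: P1: store L2 := 88  ⟶  IMI  (L2)  txn=BusRdX  M[L2]=49
step 5: P1: store L0 := 40  ⟶  IMI  (L0)  txn=BusRdX  M[L0]=10
step 6: P2: load  L0  ⟶  ISS  (L0)  txn=BusRd+Flush  M[L0]=40

state = I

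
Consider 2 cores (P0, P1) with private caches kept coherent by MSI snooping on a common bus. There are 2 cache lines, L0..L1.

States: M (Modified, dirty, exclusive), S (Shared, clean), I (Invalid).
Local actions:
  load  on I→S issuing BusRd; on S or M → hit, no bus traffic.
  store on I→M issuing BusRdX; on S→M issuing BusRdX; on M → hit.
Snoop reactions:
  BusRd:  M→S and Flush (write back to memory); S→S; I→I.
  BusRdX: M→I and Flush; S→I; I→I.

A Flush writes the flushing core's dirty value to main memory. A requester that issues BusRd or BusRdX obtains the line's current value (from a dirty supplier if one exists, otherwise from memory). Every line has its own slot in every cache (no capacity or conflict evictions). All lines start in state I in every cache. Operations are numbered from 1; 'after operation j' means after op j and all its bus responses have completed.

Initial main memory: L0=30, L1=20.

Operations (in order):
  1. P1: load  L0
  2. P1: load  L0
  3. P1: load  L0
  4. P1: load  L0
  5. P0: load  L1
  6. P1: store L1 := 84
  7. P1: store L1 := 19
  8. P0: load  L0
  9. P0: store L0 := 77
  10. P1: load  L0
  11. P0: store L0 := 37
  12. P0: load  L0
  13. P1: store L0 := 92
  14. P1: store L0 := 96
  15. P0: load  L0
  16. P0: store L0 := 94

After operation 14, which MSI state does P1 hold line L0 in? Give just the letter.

state = M

[1] P1: load  L0 | P0:I, P1:S(30) | bus: BusRd
[2] P1: load  L0 | P0:I, P1:S(30) | bus: none
[3] P1: load  L0 | P0:I, P1:S(30) | bus: none
[4] P1: load  L0 | P0:I, P1:S(30) | bus: none
[5] P0: load  L1 | P0:S(20), P1:I | bus: BusRd
[6] P1: store L1 := 84 | P0:I, P1:M(84) | bus: BusRdX
[7] P1: store L1 := 19 | P0:I, P1:M(19) | bus: none
[8] P0: load  L0 | P0:S(30), P1:S(30) | bus: BusRd
[9] P0: store L0 := 77 | P0:M(77), P1:I | bus: BusRdX
[10] P1: load  L0 | P0:S(77), P1:S(77) | bus: BusRd,Flush
[11] P0: store L0 := 37 | P0:M(37), P1:I | bus: BusRdX
[12] P0: load  L0 | P0:M(37), P1:I | bus: none
[13] P1: store L0 := 92 | P0:I, P1:M(92) | bus: BusRdX,Flush
[14] P1: store L0 := 96 | P0:I, P1:M(96) | bus: none
[15] P0: load  L0 | P0:S(96), P1:S(96) | bus: BusRd,Flush
[16] P0: store L0 := 94 | P0:M(94), P1:I | bus: BusRdX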